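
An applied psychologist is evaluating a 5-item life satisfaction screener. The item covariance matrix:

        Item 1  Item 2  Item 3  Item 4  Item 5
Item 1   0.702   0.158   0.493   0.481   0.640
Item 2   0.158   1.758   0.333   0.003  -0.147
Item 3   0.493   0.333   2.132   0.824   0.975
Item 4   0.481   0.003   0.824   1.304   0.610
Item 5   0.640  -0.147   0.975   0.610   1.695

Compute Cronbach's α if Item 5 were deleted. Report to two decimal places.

α = 0.58

Remaining items: Item 1, Item 2, Item 3, Item 4 (k = 4).
Σσ²ᵢ = 0.702 + 1.758 + 2.132 + 1.304 = 5.896
Var(T) = 5.896 + 2 × 2.292 = 10.480
α (item deleted) = (4/3)·(1 − 5.896/10.480) = 0.58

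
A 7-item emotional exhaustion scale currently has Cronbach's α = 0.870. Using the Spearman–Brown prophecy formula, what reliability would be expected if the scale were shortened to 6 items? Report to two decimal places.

predicted reliability = 0.85

Length factor m = 6/7 = 0.8571
α' = m·α / (1 − (1−m)·α)
   = 6/7 × 0.870 / (1 − (1 − 6/7) × 0.870)
   = 0.7457 / 0.8757 = 0.85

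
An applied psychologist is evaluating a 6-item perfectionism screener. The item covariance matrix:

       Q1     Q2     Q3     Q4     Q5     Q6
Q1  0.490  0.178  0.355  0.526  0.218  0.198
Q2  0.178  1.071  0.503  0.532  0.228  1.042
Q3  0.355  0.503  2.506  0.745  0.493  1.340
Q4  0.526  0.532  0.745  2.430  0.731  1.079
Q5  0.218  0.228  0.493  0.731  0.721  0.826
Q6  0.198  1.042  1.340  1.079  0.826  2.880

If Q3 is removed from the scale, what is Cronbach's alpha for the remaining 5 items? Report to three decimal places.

Remaining items: Q1, Q2, Q4, Q5, Q6 (k = 5).
Σσᵢ² = 0.490 + 1.071 + 2.430 + 0.721 + 2.880 = 7.592
total variance = 7.592 + 2 × 5.558 = 18.708
α (item deleted) = (5/4)·(1 − 7.592/18.708) = 0.743

Cronbach's alpha = 0.743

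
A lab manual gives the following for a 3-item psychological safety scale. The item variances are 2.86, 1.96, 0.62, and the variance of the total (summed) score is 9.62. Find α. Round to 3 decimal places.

α = 0.652

ΣVar(i) = 2.86 + 1.96 + 0.62 = 5.44
α = (k/(k−1))·(1 − ΣVar(i)/total variance) = (3/2)·(1 − 5.44/9.62) = 0.652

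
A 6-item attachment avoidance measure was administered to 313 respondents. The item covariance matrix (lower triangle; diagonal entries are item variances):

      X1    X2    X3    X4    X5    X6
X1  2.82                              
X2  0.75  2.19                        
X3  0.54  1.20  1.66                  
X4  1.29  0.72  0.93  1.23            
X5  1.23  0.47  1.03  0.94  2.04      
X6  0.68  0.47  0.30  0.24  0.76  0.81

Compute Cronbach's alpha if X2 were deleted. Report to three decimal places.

Remaining items: X1, X3, X4, X5, X6 (k = 5).
sum of item variances = 2.82 + 1.66 + 1.23 + 2.04 + 0.81 = 8.56
Var(T) = 8.56 + 2 × 7.94 = 24.44
α (item deleted) = (5/4)·(1 − 8.56/24.44) = 0.812

α = 0.812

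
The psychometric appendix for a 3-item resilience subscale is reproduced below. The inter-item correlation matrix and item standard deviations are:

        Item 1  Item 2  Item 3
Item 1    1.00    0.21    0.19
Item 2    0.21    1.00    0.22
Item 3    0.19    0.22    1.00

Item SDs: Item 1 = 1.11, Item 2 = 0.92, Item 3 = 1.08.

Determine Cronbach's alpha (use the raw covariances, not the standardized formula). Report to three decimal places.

Σσ²ᵢ = 1.11² + 0.92² + 1.08² = 3.2449
Covariances σ_ij = r_ij · s_i · s_j:
  σ(Item 1,Item 2) = 0.21 × 1.11 × 0.92 = 0.2145
  σ(Item 1,Item 3) = 0.19 × 1.11 × 1.08 = 0.2278
  σ(Item 2,Item 3) = 0.22 × 0.92 × 1.08 = 0.2186
σ²_T = Σσ²ᵢ + 2·Σσ_ij = 3.2449 + 2 × 0.6609 = 4.5667
α = (3/2)·(1 − 3.2449/4.5667) = 0.434

α = 0.434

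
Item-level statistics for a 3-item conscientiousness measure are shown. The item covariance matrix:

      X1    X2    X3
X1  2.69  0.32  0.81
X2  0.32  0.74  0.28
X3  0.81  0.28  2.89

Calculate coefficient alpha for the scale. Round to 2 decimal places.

sum of item variances = 2.69 + 0.74 + 2.89 = 6.32
Σ_{i<j} σ_ij = 1.41
Var(T) = 6.32 + 2 × 1.41 = 9.14
α = (k/(k−1))·(1 − sum of item variances/Var(T)) = (3/2)·(1 − 6.32/9.14) = 0.46

coefficient alpha = 0.46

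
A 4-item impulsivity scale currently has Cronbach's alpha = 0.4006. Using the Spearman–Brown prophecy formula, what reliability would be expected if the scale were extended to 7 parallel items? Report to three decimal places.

predicted reliability = 0.539

Length factor m = 7/4 = 1.7500
α' = m·α / (1 + (m−1)·α)
   = 7/4 × 0.4006 / (1 + (7/4 − 1) × 0.4006)
   = 0.7011 / 1.3005 = 0.539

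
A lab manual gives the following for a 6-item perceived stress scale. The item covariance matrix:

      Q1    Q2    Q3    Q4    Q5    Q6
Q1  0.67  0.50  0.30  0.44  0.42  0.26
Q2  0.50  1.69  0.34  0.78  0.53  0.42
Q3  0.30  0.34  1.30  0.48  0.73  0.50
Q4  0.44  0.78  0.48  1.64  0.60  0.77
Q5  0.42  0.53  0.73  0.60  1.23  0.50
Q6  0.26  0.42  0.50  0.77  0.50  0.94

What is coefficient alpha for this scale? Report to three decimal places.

α = 0.804

Σσᵢ² = 0.67 + 1.69 + 1.30 + 1.64 + 1.23 + 0.94 = 7.47
Sum of off-diagonal covariances = 7.57
total variance = 7.47 + 2 × 7.57 = 22.61
α = (k/(k−1))·(1 − Σσᵢ²/total variance) = (6/5)·(1 − 7.47/22.61) = 0.804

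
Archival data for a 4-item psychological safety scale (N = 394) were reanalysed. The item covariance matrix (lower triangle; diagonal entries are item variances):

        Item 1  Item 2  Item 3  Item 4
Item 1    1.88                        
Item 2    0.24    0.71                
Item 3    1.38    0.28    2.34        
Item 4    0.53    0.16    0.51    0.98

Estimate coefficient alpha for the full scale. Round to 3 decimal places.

α = 0.683

Σσ²ᵢ = 1.88 + 0.71 + 2.34 + 0.98 = 5.91
Σ_{i<j} σ_ij = 3.10
total variance = 5.91 + 2 × 3.10 = 12.11
α = (k/(k−1))·(1 − Σσ²ᵢ/total variance) = (4/3)·(1 − 5.91/12.11) = 0.683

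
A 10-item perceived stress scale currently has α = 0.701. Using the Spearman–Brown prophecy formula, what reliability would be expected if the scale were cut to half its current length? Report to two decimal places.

predicted reliability = 0.54

Length factor m = 1/2
α' = m·α / (1 − (1−m)·α)
   = 1/2 × 0.701 / (1 − (1 − 1/2) × 0.701)
   = 0.3505 / 0.6495 = 0.54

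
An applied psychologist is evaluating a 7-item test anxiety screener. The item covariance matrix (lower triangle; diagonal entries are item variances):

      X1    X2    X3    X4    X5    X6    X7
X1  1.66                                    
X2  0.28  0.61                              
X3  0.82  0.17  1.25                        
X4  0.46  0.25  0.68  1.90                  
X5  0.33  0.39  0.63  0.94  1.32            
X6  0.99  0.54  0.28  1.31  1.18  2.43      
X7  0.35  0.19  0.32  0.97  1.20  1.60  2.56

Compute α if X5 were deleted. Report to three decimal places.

Remaining items: X1, X2, X3, X4, X6, X7 (k = 6).
Σσ²ᵢ = 1.66 + 0.61 + 1.25 + 1.90 + 2.43 + 2.56 = 10.41
σ²_total = 10.41 + 2 × 9.21 = 28.83
α (item deleted) = (6/5)·(1 − 10.41/28.83) = 0.767

α = 0.767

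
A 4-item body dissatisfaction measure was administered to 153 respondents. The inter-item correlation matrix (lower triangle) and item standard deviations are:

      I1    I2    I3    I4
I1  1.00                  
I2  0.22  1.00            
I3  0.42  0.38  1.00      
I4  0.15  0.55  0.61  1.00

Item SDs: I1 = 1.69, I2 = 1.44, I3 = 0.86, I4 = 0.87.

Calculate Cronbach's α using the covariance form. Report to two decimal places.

Σσ²ᵢ = 1.69² + 1.44² + 0.86² + 0.87² = 6.4262
Covariances σ_ij = r_ij · s_i · s_j:
  σ(I1,I2) = 0.22 × 1.69 × 1.44 = 0.5354
  σ(I1,I3) = 0.42 × 1.69 × 0.86 = 0.6104
  σ(I1,I4) = 0.15 × 1.69 × 0.87 = 0.2205
  σ(I2,I3) = 0.38 × 1.44 × 0.86 = 0.4706
  σ(I2,I4) = 0.55 × 1.44 × 0.87 = 0.6890
  σ(I3,I4) = 0.61 × 0.86 × 0.87 = 0.4564
σ²_T = Σσ²ᵢ + 2·Σσ_ij = 6.4262 + 2 × 2.9823 = 12.3908
α = (4/3)·(1 − 6.4262/12.3908) = 0.64

Cronbach's α = 0.64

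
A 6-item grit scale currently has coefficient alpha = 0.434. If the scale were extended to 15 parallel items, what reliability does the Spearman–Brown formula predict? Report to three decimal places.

Length factor m = 15/6 = 2.5000
α' = m·α / (1 + (m−1)·α)
   = 15/6 × 0.434 / (1 + (15/6 − 1) × 0.434)
   = 1.0850 / 1.6510 = 0.657

predicted reliability = 0.657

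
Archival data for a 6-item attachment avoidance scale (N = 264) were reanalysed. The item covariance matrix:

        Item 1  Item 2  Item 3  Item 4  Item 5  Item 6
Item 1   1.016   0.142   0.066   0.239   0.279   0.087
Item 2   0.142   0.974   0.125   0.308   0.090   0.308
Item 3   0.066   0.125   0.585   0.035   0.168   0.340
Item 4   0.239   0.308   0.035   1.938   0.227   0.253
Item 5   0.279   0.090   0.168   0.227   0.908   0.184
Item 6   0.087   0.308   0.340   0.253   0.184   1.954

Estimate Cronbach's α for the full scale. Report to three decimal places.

Σσ²ᵢ = 1.016 + 0.974 + 0.585 + 1.938 + 0.908 + 1.954 = 7.375
Σ_{i<j} σ_ij = 2.851
Var(T) = 7.375 + 2 × 2.851 = 13.077
α = (k/(k−1))·(1 − Σσ²ᵢ/Var(T)) = (6/5)·(1 − 7.375/13.077) = 0.523

α = 0.523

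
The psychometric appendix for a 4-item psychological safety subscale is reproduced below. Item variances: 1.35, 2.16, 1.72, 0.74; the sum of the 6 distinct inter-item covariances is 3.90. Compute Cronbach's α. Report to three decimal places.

sum of item variances = 1.35 + 2.16 + 1.72 + 0.74 = 5.97
Sum of distinct covariances = 3.90
total variance = sum of item variances + 2·Σcov = 5.97 + 2 × 3.90 = 13.77
α = (4/3)·(1 − 5.97/13.77) = 0.755

α = 0.755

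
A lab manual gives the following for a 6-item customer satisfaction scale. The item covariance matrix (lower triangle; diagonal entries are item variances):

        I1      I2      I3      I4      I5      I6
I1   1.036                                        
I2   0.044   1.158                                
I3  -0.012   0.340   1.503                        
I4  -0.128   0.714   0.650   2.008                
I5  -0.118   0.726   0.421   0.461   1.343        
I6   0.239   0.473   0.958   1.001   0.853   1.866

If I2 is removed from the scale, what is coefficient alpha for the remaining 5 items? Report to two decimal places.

α = 0.66

Remaining items: I1, I3, I4, I5, I6 (k = 5).
ΣVar(i) = 1.036 + 1.503 + 2.008 + 1.343 + 1.866 = 7.756
Var(T) = 7.756 + 2 × 4.325 = 16.406
α (item deleted) = (5/4)·(1 − 7.756/16.406) = 0.66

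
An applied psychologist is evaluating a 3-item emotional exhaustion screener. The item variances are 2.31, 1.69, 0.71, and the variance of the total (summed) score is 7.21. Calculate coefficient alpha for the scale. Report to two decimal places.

sum of item variances = 2.31 + 1.69 + 0.71 = 4.71
α = (k/(k−1))·(1 − sum of item variances/σ²_total) = (3/2)·(1 − 4.71/7.21) = 0.52

coefficient alpha = 0.52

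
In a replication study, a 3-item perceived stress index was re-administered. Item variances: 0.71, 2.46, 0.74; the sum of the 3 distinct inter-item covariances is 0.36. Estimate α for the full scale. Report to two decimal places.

α = 0.23

Σσ²ᵢ = 0.71 + 2.46 + 0.74 = 3.91
Sum of distinct covariances = 0.36
Var(T) = Σσ²ᵢ + 2·Σcov = 3.91 + 2 × 0.36 = 4.63
α = (3/2)·(1 − 3.91/4.63) = 0.23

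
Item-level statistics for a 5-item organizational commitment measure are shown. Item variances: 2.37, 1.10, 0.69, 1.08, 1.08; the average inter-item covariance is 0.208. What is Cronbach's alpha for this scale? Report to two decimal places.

Cronbach's alpha = 0.50

Σσ²ᵢ = 2.37 + 1.10 + 0.69 + 1.08 + 1.08 = 6.32
Sum of the 10 distinct covariances = 10 × 0.208 = 2.080
σ²_T = Σσ²ᵢ + 2·Σcov = 6.32 + 2 × 2.080 = 10.480
α = (5/4)·(1 − 6.32/10.480) = 0.50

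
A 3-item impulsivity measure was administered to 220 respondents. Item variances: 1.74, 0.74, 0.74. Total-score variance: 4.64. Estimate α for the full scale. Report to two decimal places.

Σσ²ᵢ = 1.74 + 0.74 + 0.74 = 3.22
α = (k/(k−1))·(1 − Σσ²ᵢ/σ²_total) = (3/2)·(1 − 3.22/4.64) = 0.46

α = 0.46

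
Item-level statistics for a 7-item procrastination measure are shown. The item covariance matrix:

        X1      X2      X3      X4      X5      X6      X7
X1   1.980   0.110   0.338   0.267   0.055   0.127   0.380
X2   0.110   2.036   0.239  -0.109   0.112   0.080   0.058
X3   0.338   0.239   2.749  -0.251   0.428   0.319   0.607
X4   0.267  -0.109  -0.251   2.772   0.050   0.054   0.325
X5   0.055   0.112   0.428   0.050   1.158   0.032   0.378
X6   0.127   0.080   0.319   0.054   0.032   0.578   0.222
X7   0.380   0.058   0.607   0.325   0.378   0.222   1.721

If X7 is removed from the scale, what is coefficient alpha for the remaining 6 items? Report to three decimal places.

Remaining items: X1, X2, X3, X4, X5, X6 (k = 6).
Σσᵢ² = 1.980 + 2.036 + 2.749 + 2.772 + 1.158 + 0.578 = 11.273
Var(T) = 11.273 + 2 × 1.851 = 14.975
α (item deleted) = (6/5)·(1 − 11.273/14.975) = 0.297

α = 0.297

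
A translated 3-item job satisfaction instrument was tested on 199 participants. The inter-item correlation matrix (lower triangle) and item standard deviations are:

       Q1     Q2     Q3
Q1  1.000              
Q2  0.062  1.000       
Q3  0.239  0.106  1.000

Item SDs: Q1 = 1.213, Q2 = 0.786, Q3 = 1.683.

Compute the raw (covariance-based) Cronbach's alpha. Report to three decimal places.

Cronbach's alpha = 0.327

Σσ²ᵢ = 1.213² + 0.786² + 1.683² = 4.9217
Covariances σ_ij = r_ij · s_i · s_j:
  σ(Q1,Q2) = 0.062 × 1.213 × 0.786 = 0.0591
  σ(Q1,Q3) = 0.239 × 1.213 × 1.683 = 0.4879
  σ(Q2,Q3) = 0.106 × 0.786 × 1.683 = 0.1402
σ²_T = Σσ²ᵢ + 2·Σσ_ij = 4.9217 + 2 × 0.6872 = 6.2961
α = (3/2)·(1 − 4.9217/6.2961) = 0.327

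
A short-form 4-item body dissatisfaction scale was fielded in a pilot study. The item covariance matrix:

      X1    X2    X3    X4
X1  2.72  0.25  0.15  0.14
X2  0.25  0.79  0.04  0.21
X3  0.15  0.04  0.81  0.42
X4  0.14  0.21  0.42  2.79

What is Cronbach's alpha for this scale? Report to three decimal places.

Σσ²ᵢ = 2.72 + 0.79 + 0.81 + 2.79 = 7.11
Sum of the distinct covariances = 1.21
Var(T) = 7.11 + 2 × 1.21 = 9.53
α = (k/(k−1))·(1 − Σσ²ᵢ/Var(T)) = (4/3)·(1 − 7.11/9.53) = 0.339

Cronbach's alpha = 0.339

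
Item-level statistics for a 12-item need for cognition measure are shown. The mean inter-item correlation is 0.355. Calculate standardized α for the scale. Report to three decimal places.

Standardized α = k·r̄ / (1 + (k−1)·r̄) = 12 × 0.355 / (1 + 11 × 0.355)
  = 4.2600 / 4.9050 = 0.869

α = 0.869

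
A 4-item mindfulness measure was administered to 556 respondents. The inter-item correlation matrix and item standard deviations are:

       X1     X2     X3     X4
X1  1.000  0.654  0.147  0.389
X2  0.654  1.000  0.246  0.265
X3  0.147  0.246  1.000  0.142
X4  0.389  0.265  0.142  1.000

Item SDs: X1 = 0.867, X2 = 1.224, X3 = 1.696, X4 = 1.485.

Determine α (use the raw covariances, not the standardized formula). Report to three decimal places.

α = 0.573

Σσ²ᵢ = 0.867² + 1.224² + 1.696² + 1.485² = 7.3315
Covariances σ_ij = r_ij · s_i · s_j:
  σ(X1,X2) = 0.654 × 0.867 × 1.224 = 0.6940
  σ(X1,X3) = 0.147 × 0.867 × 1.696 = 0.2162
  σ(X1,X4) = 0.389 × 0.867 × 1.485 = 0.5008
  σ(X2,X3) = 0.246 × 1.224 × 1.696 = 0.5107
  σ(X2,X4) = 0.265 × 1.224 × 1.485 = 0.4817
  σ(X3,X4) = 0.142 × 1.696 × 1.485 = 0.3576
σ²_T = Σσ²ᵢ + 2·Σσ_ij = 7.3315 + 2 × 2.7610 = 12.8535
α = (4/3)·(1 − 7.3315/12.8535) = 0.573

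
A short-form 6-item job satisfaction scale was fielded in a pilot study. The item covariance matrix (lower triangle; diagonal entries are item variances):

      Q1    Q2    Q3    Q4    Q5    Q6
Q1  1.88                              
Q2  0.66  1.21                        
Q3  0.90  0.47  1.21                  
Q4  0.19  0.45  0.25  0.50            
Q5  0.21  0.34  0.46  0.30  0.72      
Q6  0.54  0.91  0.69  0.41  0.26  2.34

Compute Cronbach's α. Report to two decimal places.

Σσ²ᵢ = 1.88 + 1.21 + 1.21 + 0.50 + 0.72 + 2.34 = 7.86
Sum of off-diagonal covariances = 7.04
σ²_total = 7.86 + 2 × 7.04 = 21.94
α = (k/(k−1))·(1 − Σσ²ᵢ/σ²_total) = (6/5)·(1 − 7.86/21.94) = 0.77

Cronbach's α = 0.77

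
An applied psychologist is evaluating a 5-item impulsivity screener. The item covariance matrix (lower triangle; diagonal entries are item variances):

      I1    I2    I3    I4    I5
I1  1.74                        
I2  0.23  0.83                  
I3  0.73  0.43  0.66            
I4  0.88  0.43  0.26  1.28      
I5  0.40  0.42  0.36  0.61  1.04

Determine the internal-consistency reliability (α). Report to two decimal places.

Σσ²ᵢ = 1.74 + 0.83 + 0.66 + 1.28 + 1.04 = 5.55
Σ_{i<j} σ_ij = 4.75
σ²_total = 5.55 + 2 × 4.75 = 15.05
α = (k/(k−1))·(1 − Σσ²ᵢ/σ²_total) = (5/4)·(1 − 5.55/15.05) = 0.79

α = 0.79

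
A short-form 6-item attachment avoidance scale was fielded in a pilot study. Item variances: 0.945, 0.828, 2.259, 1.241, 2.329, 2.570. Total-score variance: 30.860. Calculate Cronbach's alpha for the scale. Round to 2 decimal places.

Cronbach's alpha = 0.80

sum of item variances = 0.945 + 0.828 + 2.259 + 1.241 + 2.329 + 2.570 = 10.172
α = (k/(k−1))·(1 − sum of item variances/Var(T)) = (6/5)·(1 − 10.172/30.860) = 0.80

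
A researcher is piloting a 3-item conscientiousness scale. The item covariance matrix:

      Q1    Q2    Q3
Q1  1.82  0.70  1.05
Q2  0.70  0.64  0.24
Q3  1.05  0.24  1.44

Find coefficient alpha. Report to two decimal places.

coefficient alpha = 0.76

Σσ²ᵢ = 1.82 + 0.64 + 1.44 = 3.90
Sum of the distinct covariances = 1.99
σ²_T = 3.90 + 2 × 1.99 = 7.88
α = (k/(k−1))·(1 − Σσ²ᵢ/σ²_T) = (3/2)·(1 − 3.90/7.88) = 0.76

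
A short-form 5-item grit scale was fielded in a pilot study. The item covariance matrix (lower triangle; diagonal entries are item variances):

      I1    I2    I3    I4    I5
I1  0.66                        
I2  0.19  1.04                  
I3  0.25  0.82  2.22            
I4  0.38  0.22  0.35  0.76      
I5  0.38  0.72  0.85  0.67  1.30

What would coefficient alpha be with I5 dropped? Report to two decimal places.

coefficient alpha = 0.65

Remaining items: I1, I2, I3, I4 (k = 4).
sum of item variances = 0.66 + 1.04 + 2.22 + 0.76 = 4.68
Var(T) = 4.68 + 2 × 2.21 = 9.10
α (item deleted) = (4/3)·(1 − 4.68/9.10) = 0.65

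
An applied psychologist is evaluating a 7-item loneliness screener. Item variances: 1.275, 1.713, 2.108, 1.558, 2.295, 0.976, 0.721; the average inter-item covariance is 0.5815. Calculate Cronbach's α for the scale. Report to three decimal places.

Σσᵢ² = 1.275 + 1.713 + 2.108 + 1.558 + 2.295 + 0.976 + 0.721 = 10.646
Sum of the 21 distinct covariances = 21 × 0.5815 = 12.2115
total variance = Σσᵢ² + 2·Σcov = 10.646 + 2 × 12.2115 = 35.0690
α = (7/6)·(1 − 10.646/35.0690) = 0.812

α = 0.812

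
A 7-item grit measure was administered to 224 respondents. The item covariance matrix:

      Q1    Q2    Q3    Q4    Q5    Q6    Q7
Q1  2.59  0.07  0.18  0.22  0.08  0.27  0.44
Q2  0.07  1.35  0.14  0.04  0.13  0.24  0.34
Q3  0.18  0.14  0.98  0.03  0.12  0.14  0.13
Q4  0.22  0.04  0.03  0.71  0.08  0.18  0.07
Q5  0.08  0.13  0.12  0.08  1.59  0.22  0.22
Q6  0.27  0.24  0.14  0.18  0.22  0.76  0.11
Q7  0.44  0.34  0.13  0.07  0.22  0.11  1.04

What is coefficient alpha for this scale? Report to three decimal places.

Σσ²ᵢ = 2.59 + 1.35 + 0.98 + 0.71 + 1.59 + 0.76 + 1.04 = 9.02
Sum of off-diagonal covariances = 3.45
σ²_total = 9.02 + 2 × 3.45 = 15.92
α = (k/(k−1))·(1 − Σσ²ᵢ/σ²_total) = (7/6)·(1 − 9.02/15.92) = 0.506

coefficient alpha = 0.506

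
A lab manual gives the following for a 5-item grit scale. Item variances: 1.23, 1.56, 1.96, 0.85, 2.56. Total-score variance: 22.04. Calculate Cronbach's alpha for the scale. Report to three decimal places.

Cronbach's alpha = 0.787

Σσᵢ² = 1.23 + 1.56 + 1.96 + 0.85 + 2.56 = 8.16
α = (k/(k−1))·(1 − Σσᵢ²/σ²_T) = (5/4)·(1 − 8.16/22.04) = 0.787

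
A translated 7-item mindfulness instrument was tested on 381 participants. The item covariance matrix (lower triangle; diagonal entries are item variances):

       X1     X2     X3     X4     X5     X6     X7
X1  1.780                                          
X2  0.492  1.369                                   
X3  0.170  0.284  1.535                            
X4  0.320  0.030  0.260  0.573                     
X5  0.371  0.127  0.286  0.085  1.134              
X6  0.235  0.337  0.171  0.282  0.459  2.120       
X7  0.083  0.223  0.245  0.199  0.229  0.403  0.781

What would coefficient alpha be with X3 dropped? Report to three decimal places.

coefficient alpha = 0.600

Remaining items: X1, X2, X4, X5, X6, X7 (k = 6).
Σσ²ᵢ = 1.780 + 1.369 + 0.573 + 1.134 + 2.120 + 0.781 = 7.757
total variance = 7.757 + 2 × 3.875 = 15.507
α (item deleted) = (6/5)·(1 − 7.757/15.507) = 0.600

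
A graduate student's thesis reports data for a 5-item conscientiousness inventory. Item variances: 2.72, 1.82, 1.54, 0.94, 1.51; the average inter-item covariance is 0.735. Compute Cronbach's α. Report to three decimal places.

ΣVar(i) = 2.72 + 1.82 + 1.54 + 0.94 + 1.51 = 8.53
Sum of the 10 distinct covariances = 10 × 0.735 = 7.350
total variance = ΣVar(i) + 2·Σcov = 8.53 + 2 × 7.350 = 23.230
α = (5/4)·(1 − 8.53/23.230) = 0.791

α = 0.791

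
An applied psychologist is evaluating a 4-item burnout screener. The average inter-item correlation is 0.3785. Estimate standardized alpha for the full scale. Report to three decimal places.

Standardized α = k·r̄ / (1 + (k−1)·r̄) = 4 × 0.3785 / (1 + 3 × 0.3785)
  = 1.5140 / 2.1355 = 0.709

standardized alpha = 0.709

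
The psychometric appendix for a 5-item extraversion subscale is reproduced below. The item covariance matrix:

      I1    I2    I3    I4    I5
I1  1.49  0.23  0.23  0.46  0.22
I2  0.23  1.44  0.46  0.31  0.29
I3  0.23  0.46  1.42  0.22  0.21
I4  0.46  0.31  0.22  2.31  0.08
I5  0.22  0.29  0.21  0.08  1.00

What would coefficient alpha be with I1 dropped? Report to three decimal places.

Remaining items: I2, I3, I4, I5 (k = 4).
Σσᵢ² = 1.44 + 1.42 + 2.31 + 1.00 = 6.17
σ²_T = 6.17 + 2 × 1.57 = 9.31
α (item deleted) = (4/3)·(1 − 6.17/9.31) = 0.450

α = 0.450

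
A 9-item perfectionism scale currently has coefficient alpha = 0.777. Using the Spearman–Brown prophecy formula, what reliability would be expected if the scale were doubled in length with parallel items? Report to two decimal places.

predicted reliability = 0.87

Length factor m = 2
α' = m·α / (1 + (m−1)·α)
   = 2 × 0.777 / (1 + (2 − 1) × 0.777)
   = 1.5540 / 1.7770 = 0.87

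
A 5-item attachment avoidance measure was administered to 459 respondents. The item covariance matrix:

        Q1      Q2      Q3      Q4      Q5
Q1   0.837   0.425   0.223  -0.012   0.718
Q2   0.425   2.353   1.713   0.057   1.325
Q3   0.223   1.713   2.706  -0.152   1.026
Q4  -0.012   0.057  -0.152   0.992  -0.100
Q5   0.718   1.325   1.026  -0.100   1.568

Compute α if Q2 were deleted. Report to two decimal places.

Remaining items: Q1, Q3, Q4, Q5 (k = 4).
Σσ²ᵢ = 0.837 + 2.706 + 0.992 + 1.568 = 6.103
total variance = 6.103 + 2 × 1.703 = 9.509
α (item deleted) = (4/3)·(1 − 6.103/9.509) = 0.48

α = 0.48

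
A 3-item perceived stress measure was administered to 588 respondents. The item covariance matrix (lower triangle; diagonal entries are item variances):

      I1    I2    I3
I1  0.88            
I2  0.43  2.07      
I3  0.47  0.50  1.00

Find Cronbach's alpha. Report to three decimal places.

Σσ²ᵢ = 0.88 + 2.07 + 1.00 = 3.95
Σ_{i<j} σ_ij = 1.40
Var(T) = 3.95 + 2 × 1.40 = 6.75
α = (k/(k−1))·(1 − Σσ²ᵢ/Var(T)) = (3/2)·(1 − 3.95/6.75) = 0.622

Cronbach's alpha = 0.622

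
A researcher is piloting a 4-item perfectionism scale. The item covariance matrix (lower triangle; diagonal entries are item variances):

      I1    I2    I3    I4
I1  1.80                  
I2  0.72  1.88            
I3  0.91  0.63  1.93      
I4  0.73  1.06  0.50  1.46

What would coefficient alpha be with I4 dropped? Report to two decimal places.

Remaining items: I1, I2, I3 (k = 3).
sum of item variances = 1.80 + 1.88 + 1.93 = 5.61
σ²_T = 5.61 + 2 × 2.26 = 10.13
α (item deleted) = (3/2)·(1 − 5.61/10.13) = 0.67

coefficient alpha = 0.67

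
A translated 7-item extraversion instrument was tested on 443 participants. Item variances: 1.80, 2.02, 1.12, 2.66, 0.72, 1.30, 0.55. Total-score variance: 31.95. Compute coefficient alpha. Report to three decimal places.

coefficient alpha = 0.795

Σσᵢ² = 1.80 + 2.02 + 1.12 + 2.66 + 0.72 + 1.30 + 0.55 = 10.17
α = (k/(k−1))·(1 − Σσᵢ²/σ²_total) = (7/6)·(1 − 10.17/31.95) = 0.795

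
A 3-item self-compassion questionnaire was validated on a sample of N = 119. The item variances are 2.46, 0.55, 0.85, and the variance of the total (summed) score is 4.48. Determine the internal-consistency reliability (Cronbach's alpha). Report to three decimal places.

Cronbach's alpha = 0.208

ΣVar(i) = 2.46 + 0.55 + 0.85 = 3.86
α = (k/(k−1))·(1 − ΣVar(i)/σ²_total) = (3/2)·(1 − 3.86/4.48) = 0.208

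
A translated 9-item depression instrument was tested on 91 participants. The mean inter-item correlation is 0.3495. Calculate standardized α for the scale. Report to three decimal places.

Standardized α = k·r̄ / (1 + (k−1)·r̄) = 9 × 0.3495 / (1 + 8 × 0.3495)
  = 3.1455 / 3.7960 = 0.829

standardized α = 0.829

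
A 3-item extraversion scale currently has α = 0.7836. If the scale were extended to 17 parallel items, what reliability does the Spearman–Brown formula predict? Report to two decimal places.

predicted reliability = 0.95

Length factor m = 17/3 = 5.6667
α' = m·α / (1 + (m−1)·α)
   = 17/3 × 0.7836 / (1 + (17/3 − 1) × 0.7836)
   = 4.4404 / 4.6568 = 0.95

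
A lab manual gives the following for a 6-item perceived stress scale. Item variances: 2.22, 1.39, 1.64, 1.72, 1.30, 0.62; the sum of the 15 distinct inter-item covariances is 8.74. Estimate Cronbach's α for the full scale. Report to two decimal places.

α = 0.80

ΣVar(i) = 2.22 + 1.39 + 1.64 + 1.72 + 1.30 + 0.62 = 8.89
Sum of distinct covariances = 8.74
Var(T) = ΣVar(i) + 2·Σcov = 8.89 + 2 × 8.74 = 26.37
α = (6/5)·(1 − 8.89/26.37) = 0.80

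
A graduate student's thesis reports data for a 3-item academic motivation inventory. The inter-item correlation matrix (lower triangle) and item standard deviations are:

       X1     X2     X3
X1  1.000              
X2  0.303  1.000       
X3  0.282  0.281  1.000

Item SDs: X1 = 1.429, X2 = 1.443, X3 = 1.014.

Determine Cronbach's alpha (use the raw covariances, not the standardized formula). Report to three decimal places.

Σσ²ᵢ = 1.429² + 1.443² + 1.014² = 5.1525
Covariances σ_ij = r_ij · s_i · s_j:
  σ(X1,X2) = 0.303 × 1.429 × 1.443 = 0.6248
  σ(X1,X3) = 0.282 × 1.429 × 1.014 = 0.4086
  σ(X2,X3) = 0.281 × 1.443 × 1.014 = 0.4112
σ²_T = Σσ²ᵢ + 2·Σσ_ij = 5.1525 + 2 × 1.4446 = 8.0417
α = (3/2)·(1 − 5.1525/8.0417) = 0.539

α = 0.539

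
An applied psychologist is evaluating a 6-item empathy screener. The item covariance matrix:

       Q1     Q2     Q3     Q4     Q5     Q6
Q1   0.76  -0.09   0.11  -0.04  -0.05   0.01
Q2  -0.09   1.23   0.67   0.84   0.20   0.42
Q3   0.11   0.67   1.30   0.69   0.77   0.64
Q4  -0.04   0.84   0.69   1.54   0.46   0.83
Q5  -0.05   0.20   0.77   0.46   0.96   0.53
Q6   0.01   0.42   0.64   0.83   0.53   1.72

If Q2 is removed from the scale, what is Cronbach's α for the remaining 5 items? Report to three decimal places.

Remaining items: Q1, Q3, Q4, Q5, Q6 (k = 5).
sum of item variances = 0.76 + 1.30 + 1.54 + 0.96 + 1.72 = 6.28
Var(T) = 6.28 + 2 × 3.95 = 14.18
α (item deleted) = (5/4)·(1 − 6.28/14.18) = 0.696

α = 0.696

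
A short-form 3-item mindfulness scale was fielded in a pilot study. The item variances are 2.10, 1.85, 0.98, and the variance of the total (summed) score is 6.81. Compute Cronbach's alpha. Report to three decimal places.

α = 0.414

ΣVar(i) = 2.10 + 1.85 + 0.98 = 4.93
α = (k/(k−1))·(1 − ΣVar(i)/Var(T)) = (3/2)·(1 − 4.93/6.81) = 0.414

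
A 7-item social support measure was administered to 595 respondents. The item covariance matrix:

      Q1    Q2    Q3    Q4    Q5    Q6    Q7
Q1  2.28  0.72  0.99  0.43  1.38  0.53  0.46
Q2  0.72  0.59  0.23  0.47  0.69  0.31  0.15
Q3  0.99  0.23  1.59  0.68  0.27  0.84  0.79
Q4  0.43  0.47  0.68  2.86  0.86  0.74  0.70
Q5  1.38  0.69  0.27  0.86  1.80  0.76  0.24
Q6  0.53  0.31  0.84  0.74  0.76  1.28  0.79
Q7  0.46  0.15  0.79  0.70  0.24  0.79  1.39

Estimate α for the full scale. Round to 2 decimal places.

sum of item variances = 2.28 + 0.59 + 1.59 + 2.86 + 1.80 + 1.28 + 1.39 = 11.79
Σ_{i<j} σ_ij = 13.03
σ²_T = 11.79 + 2 × 13.03 = 37.85
α = (k/(k−1))·(1 − sum of item variances/σ²_T) = (7/6)·(1 − 11.79/37.85) = 0.80

α = 0.80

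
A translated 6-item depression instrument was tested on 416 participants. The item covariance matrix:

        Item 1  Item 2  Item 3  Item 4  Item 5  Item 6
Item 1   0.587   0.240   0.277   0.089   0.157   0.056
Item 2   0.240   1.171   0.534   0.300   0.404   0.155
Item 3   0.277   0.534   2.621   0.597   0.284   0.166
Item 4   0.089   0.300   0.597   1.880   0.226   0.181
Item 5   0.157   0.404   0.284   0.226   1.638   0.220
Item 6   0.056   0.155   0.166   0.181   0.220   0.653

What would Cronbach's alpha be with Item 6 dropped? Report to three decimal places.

α = 0.551

Remaining items: Item 1, Item 2, Item 3, Item 4, Item 5 (k = 5).
ΣVar(i) = 0.587 + 1.171 + 2.621 + 1.880 + 1.638 = 7.897
σ²_total = 7.897 + 2 × 3.108 = 14.113
α (item deleted) = (5/4)·(1 − 7.897/14.113) = 0.551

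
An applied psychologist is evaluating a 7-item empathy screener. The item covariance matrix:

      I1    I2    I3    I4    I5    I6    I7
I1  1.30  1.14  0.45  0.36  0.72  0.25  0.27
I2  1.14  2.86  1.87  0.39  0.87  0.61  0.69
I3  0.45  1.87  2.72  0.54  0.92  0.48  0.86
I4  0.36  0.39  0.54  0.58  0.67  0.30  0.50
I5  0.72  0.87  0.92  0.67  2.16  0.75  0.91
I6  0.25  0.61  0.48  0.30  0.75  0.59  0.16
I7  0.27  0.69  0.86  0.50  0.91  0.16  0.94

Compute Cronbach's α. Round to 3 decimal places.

Cronbach's α = 0.829

sum of item variances = 1.30 + 2.86 + 2.72 + 0.58 + 2.16 + 0.59 + 0.94 = 11.15
Σ_{i<j} σ_ij = 13.71
σ²_T = 11.15 + 2 × 13.71 = 38.57
α = (k/(k−1))·(1 − sum of item variances/σ²_T) = (7/6)·(1 − 11.15/38.57) = 0.829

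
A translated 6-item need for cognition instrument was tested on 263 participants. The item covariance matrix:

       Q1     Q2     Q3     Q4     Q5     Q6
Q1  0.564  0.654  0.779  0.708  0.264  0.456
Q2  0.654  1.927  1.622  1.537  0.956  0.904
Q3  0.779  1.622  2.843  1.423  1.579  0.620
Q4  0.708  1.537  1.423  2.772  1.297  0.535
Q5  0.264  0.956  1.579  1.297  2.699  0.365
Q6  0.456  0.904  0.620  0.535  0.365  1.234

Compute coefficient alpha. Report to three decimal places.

coefficient alpha = 0.834

Σσᵢ² = 0.564 + 1.927 + 2.843 + 2.772 + 2.699 + 1.234 = 12.039
Sum of off-diagonal covariances = 13.699
total variance = 12.039 + 2 × 13.699 = 39.437
α = (k/(k−1))·(1 − Σσᵢ²/total variance) = (6/5)·(1 − 12.039/39.437) = 0.834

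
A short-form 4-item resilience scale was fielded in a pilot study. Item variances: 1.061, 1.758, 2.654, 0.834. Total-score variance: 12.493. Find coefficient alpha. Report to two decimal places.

sum of item variances = 1.061 + 1.758 + 2.654 + 0.834 = 6.307
α = (k/(k−1))·(1 − sum of item variances/Var(T)) = (4/3)·(1 − 6.307/12.493) = 0.66

α = 0.66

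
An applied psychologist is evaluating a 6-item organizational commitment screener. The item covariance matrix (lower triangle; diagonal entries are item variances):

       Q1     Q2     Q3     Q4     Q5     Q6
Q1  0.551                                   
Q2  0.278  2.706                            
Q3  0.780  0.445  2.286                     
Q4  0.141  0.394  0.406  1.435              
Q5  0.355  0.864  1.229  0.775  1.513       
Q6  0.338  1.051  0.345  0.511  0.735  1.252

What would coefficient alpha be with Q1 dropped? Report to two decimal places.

Remaining items: Q2, Q3, Q4, Q5, Q6 (k = 5).
ΣVar(i) = 2.706 + 2.286 + 1.435 + 1.513 + 1.252 = 9.192
total variance = 9.192 + 2 × 6.755 = 22.702
α (item deleted) = (5/4)·(1 − 9.192/22.702) = 0.74

coefficient alpha = 0.74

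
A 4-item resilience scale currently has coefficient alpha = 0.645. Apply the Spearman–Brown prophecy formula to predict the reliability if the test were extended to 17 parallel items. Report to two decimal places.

Length factor m = 17/4 = 4.2500
α' = m·α / (1 + (m−1)·α)
   = 17/4 × 0.645 / (1 + (17/4 − 1) × 0.645)
   = 2.7412 / 3.0962 = 0.89

predicted reliability = 0.89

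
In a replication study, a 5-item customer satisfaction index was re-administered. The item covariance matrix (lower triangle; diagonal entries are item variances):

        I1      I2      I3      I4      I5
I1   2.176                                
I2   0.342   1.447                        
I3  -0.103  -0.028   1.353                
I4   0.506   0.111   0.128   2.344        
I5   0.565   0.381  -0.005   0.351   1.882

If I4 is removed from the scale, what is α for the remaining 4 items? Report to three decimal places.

α = 0.335

Remaining items: I1, I2, I3, I5 (k = 4).
ΣVar(i) = 2.176 + 1.447 + 1.353 + 1.882 = 6.858
total variance = 6.858 + 2 × 1.152 = 9.162
α (item deleted) = (4/3)·(1 − 6.858/9.162) = 0.335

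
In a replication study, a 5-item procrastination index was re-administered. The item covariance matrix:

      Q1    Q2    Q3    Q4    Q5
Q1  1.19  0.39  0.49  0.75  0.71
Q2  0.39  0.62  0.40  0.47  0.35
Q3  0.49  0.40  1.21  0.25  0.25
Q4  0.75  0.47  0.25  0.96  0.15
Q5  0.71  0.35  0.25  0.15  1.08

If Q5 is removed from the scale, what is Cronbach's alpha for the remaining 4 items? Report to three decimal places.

Remaining items: Q1, Q2, Q3, Q4 (k = 4).
Σσᵢ² = 1.19 + 0.62 + 1.21 + 0.96 = 3.98
Var(T) = 3.98 + 2 × 2.75 = 9.48
α (item deleted) = (4/3)·(1 − 3.98/9.48) = 0.774

Cronbach's alpha = 0.774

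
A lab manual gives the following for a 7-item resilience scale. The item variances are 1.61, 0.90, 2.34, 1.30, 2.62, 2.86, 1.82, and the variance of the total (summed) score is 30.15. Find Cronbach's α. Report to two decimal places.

Cronbach's α = 0.65

ΣVar(i) = 1.61 + 0.90 + 2.34 + 1.30 + 2.62 + 2.86 + 1.82 = 13.45
α = (k/(k−1))·(1 − ΣVar(i)/σ²_total) = (7/6)·(1 − 13.45/30.15) = 0.65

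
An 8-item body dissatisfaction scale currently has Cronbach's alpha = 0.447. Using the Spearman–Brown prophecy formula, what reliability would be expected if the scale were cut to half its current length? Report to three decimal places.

Length factor m = 1/2
α' = m·α / (1 − (1−m)·α)
   = 1/2 × 0.447 / (1 − (1 − 1/2) × 0.447)
   = 0.2235 / 0.7765 = 0.288

predicted reliability = 0.288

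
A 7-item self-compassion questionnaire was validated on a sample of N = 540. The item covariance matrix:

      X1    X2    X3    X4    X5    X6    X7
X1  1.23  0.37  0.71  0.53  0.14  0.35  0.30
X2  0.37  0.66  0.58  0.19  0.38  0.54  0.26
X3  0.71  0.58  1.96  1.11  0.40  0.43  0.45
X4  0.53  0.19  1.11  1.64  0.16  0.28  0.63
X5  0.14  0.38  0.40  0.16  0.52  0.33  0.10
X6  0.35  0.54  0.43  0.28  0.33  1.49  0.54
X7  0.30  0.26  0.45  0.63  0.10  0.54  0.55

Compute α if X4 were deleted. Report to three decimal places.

Remaining items: X1, X2, X3, X5, X6, X7 (k = 6).
ΣVar(i) = 1.23 + 0.66 + 1.96 + 0.52 + 1.49 + 0.55 = 6.41
Var(T) = 6.41 + 2 × 5.88 = 18.17
α (item deleted) = (6/5)·(1 − 6.41/18.17) = 0.777

α = 0.777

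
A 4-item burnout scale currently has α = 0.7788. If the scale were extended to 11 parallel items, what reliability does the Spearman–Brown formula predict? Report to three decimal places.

predicted reliability = 0.906

Length factor m = 11/4 = 2.7500
α' = m·α / (1 + (m−1)·α)
   = 11/4 × 0.7788 / (1 + (11/4 − 1) × 0.7788)
   = 2.1417 / 2.3629 = 0.906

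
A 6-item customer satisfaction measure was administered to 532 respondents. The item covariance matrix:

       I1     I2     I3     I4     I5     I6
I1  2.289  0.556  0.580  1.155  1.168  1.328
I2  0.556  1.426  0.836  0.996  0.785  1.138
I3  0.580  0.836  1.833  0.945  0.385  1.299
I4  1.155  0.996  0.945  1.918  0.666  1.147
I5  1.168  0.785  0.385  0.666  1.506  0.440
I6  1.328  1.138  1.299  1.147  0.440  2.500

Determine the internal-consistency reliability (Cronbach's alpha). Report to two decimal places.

α = 0.84

Σσᵢ² = 2.289 + 1.426 + 1.833 + 1.918 + 1.506 + 2.500 = 11.472
Sum of the distinct covariances = 13.424
σ²_total = 11.472 + 2 × 13.424 = 38.320
α = (k/(k−1))·(1 − Σσᵢ²/σ²_total) = (6/5)·(1 − 11.472/38.320) = 0.84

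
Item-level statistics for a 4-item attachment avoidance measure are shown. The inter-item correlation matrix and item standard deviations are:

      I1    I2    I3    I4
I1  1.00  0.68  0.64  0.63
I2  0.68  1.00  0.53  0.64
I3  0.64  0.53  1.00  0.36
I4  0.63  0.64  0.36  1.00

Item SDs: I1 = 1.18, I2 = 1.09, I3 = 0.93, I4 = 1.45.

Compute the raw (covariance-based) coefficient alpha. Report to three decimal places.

coefficient alpha = 0.838

Σσ²ᵢ = 1.18² + 1.09² + 0.93² + 1.45² = 5.5479
Covariances σ_ij = r_ij · s_i · s_j:
  σ(I1,I2) = 0.68 × 1.18 × 1.09 = 0.8746
  σ(I1,I3) = 0.64 × 1.18 × 0.93 = 0.7023
  σ(I1,I4) = 0.63 × 1.18 × 1.45 = 1.0779
  σ(I2,I3) = 0.53 × 1.09 × 0.93 = 0.5373
  σ(I2,I4) = 0.64 × 1.09 × 1.45 = 1.0115
  σ(I3,I4) = 0.36 × 0.93 × 1.45 = 0.4855
σ²_T = Σσ²ᵢ + 2·Σσ_ij = 5.5479 + 2 × 4.6891 = 14.9261
α = (4/3)·(1 − 5.5479/14.9261) = 0.838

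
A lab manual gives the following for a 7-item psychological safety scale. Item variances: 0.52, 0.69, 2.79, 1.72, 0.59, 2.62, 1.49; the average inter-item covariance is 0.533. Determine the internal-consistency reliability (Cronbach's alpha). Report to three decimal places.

Σσ²ᵢ = 0.52 + 0.69 + 2.79 + 1.72 + 0.59 + 2.62 + 1.49 = 10.42
Sum of the 21 distinct covariances = 21 × 0.533 = 11.193
total variance = Σσ²ᵢ + 2·Σcov = 10.42 + 2 × 11.193 = 32.806
α = (7/6)·(1 − 10.42/32.806) = 0.796

α = 0.796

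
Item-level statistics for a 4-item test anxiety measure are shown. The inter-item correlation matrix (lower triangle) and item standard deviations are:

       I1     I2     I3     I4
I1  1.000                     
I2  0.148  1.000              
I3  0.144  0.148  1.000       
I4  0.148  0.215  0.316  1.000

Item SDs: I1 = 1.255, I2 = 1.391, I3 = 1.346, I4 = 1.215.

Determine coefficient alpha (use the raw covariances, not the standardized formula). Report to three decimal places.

α = 0.476

Σσ²ᵢ = 1.255² + 1.391² + 1.346² + 1.215² = 6.7978
Covariances σ_ij = r_ij · s_i · s_j:
  σ(I1,I2) = 0.148 × 1.255 × 1.391 = 0.2584
  σ(I1,I3) = 0.144 × 1.255 × 1.346 = 0.2432
  σ(I1,I4) = 0.148 × 1.255 × 1.215 = 0.2257
  σ(I2,I3) = 0.148 × 1.391 × 1.346 = 0.2771
  σ(I2,I4) = 0.215 × 1.391 × 1.215 = 0.3634
  σ(I3,I4) = 0.316 × 1.346 × 1.215 = 0.5168
σ²_T = Σσ²ᵢ + 2·Σσ_ij = 6.7978 + 2 × 1.8846 = 10.5670
α = (4/3)·(1 − 6.7978/10.5670) = 0.476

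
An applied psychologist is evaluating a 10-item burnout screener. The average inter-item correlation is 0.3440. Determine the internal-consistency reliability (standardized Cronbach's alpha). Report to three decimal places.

α = 0.840

Standardized α = k·r̄ / (1 + (k−1)·r̄) = 10 × 0.3440 / (1 + 9 × 0.3440)
  = 3.4400 / 4.0960 = 0.840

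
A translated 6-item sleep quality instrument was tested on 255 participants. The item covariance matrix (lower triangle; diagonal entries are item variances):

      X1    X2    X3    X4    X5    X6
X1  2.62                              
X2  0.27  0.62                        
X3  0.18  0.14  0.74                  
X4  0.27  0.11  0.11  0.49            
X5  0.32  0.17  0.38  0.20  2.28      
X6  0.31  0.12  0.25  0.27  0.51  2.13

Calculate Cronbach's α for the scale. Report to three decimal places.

Σσᵢ² = 2.62 + 0.62 + 0.74 + 0.49 + 2.28 + 2.13 = 8.88
Σ_{i<j} σ_ij = 3.61
total variance = 8.88 + 2 × 3.61 = 16.10
α = (k/(k−1))·(1 − Σσᵢ²/total variance) = (6/5)·(1 − 8.88/16.10) = 0.538

α = 0.538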